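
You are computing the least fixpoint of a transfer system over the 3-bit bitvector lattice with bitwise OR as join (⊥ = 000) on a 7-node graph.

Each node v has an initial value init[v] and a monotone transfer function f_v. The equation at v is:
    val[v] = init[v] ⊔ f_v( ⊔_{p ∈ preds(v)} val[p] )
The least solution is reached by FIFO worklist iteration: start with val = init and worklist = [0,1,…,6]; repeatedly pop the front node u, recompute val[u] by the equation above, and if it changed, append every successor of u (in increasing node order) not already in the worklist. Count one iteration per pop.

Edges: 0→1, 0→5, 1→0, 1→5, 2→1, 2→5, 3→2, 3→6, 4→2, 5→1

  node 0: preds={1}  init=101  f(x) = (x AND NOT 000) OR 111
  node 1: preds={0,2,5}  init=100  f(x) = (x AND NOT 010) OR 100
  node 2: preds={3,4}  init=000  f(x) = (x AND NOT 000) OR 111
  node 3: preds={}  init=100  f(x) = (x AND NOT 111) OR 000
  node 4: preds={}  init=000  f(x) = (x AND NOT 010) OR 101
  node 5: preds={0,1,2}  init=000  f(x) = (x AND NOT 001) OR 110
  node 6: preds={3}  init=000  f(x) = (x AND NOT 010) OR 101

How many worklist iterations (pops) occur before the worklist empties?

Trace (10 dequeues):
  [1] u=0 | in 100 | out 111 | prev 101 | push {}
  [2] u=1 | in 111 | out 101 | prev 100 | push {0}
  [3] u=2 | in 100 | out 111 | prev 000 | push {1}
  [4] u=3 | in 000 | out 100 | ==
  [5] u=4 | in 000 | out 101 | prev 000 | push {2}
  [6] u=5 | in 111 | out 110 | prev 000 | push {}
  [7] u=6 | in 100 | out 101 | prev 000 | push {}
  [8] u=0 | in 101 | out 111 | ==
  [9] u=1 | in 111 | out 101 | ==
  [10] u=2 | in 101 | out 111 | ==

Converged values:
  [0] 111
  [1] 101
  [2] 111
  [3] 100
  [4] 101
  [5] 110
  [6] 101

10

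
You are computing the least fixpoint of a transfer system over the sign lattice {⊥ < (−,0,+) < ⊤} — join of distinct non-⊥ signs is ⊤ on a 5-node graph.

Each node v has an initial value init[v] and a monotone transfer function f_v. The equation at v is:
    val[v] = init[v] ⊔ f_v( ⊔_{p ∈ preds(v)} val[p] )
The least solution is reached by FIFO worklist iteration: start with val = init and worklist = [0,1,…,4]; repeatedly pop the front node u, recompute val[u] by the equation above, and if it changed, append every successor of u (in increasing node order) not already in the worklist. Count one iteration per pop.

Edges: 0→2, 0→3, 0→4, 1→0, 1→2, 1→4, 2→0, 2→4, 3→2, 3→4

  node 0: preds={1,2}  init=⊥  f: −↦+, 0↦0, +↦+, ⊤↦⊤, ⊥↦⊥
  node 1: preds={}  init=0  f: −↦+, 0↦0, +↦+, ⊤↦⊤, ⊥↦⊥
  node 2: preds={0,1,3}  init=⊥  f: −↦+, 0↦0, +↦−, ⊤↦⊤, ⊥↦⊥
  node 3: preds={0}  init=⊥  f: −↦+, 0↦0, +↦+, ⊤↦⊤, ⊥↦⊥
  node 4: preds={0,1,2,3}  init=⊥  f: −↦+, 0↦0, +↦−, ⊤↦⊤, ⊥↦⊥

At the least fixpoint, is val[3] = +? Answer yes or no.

no

Trace (7 dequeues):
  [1] u=0 | in 0 | out 0 | prev ⊥ | push {}
  [2] u=1 | in ⊥ | out 0 | ==
  [3] u=2 | in 0 | out 0 | prev ⊥ | push {0}
  [4] u=3 | in 0 | out 0 | prev ⊥ | push {2}
  [5] u=4 | in 0 | out 0 | prev ⊥ | push {}
  [6] u=0 | in 0 | out 0 | ==
  [7] u=2 | in 0 | out 0 | ==

Converged values:
  [0] 0
  [1] 0
  [2] 0
  [3] 0
  [4] 0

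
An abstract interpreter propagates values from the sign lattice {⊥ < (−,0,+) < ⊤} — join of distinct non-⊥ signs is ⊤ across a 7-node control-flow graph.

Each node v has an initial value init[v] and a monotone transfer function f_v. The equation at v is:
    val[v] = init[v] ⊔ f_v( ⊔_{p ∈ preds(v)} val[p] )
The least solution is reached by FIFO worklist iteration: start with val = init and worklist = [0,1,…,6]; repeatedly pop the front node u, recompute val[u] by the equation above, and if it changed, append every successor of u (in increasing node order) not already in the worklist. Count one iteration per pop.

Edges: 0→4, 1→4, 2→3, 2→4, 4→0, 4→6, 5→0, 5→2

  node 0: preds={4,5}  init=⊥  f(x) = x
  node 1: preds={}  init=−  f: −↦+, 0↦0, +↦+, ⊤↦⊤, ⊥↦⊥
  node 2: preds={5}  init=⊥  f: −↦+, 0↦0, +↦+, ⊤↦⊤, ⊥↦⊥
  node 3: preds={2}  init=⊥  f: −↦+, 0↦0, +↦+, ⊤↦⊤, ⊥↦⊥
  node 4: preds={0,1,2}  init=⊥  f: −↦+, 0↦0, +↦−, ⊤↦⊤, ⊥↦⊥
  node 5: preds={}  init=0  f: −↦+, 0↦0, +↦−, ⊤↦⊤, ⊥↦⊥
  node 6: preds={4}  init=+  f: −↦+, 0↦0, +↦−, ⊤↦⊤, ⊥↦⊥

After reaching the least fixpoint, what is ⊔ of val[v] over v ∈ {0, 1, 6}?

Worklist (9 pops):
  #1 pop 0: in=0 → 0 (was ⊥); enqueue []
  #2 pop 1: in=⊥ → − (no change)
  #3 pop 2: in=0 → 0 (was ⊥); enqueue []
  #4 pop 3: in=0 → 0 (was ⊥); enqueue []
  #5 pop 4: in=⊤ → ⊤ (was ⊥); enqueue [0]
  #6 pop 5: in=⊥ → 0 (no change)
  #7 pop 6: in=⊤ → ⊤ (was +); enqueue []
  #8 pop 0: in=⊤ → ⊤ (was 0); enqueue [4]
  #9 pop 4: in=⊤ → ⊤ (no change)

Fixpoint:
  val[0] = ⊤
  val[1] = −
  val[2] = 0
  val[3] = 0
  val[4] = ⊤
  val[5] = 0
  val[6] = ⊤

⊤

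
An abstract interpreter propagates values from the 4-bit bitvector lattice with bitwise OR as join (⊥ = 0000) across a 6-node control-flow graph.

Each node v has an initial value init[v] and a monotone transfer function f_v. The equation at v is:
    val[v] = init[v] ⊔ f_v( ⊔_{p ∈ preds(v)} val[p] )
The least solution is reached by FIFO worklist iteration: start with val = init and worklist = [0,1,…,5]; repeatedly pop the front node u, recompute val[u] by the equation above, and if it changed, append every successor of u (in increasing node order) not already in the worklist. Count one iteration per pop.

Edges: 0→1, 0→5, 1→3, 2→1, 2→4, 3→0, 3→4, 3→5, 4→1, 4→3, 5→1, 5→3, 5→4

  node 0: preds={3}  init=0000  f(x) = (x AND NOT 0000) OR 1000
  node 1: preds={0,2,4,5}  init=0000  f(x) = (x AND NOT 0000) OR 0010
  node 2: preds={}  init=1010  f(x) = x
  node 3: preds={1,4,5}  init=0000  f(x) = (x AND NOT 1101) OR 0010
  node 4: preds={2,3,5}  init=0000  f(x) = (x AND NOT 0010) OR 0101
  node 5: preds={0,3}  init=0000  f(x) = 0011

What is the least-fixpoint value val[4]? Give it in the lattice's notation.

1101

Trace (11 dequeues):
  [1] u=0 | in 0000 | out 1000 | prev 0000 | push {}
  [2] u=1 | in 1010 | out 1010 | prev 0000 | push {}
  [3] u=2 | in 0000 | out 1010 | ==
  [4] u=3 | in 1010 | out 0010 | prev 0000 | push {0}
  [5] u=4 | in 1010 | out 1101 | prev 0000 | push {1,3}
  [6] u=5 | in 1010 | out 0011 | prev 0000 | push {4}
  [7] u=0 | in 0010 | out 1010 | prev 1000 | push {5}
  [8] u=1 | in 1111 | out 1111 | prev 1010 | push {}
  [9] u=3 | in 1111 | out 0010 | ==
  [10] u=4 | in 1011 | out 1101 | ==
  [11] u=5 | in 1010 | out 0011 | ==

Converged values:
  [0] 1010
  [1] 1111
  [2] 1010
  [3] 0010
  [4] 1101
  [5] 0011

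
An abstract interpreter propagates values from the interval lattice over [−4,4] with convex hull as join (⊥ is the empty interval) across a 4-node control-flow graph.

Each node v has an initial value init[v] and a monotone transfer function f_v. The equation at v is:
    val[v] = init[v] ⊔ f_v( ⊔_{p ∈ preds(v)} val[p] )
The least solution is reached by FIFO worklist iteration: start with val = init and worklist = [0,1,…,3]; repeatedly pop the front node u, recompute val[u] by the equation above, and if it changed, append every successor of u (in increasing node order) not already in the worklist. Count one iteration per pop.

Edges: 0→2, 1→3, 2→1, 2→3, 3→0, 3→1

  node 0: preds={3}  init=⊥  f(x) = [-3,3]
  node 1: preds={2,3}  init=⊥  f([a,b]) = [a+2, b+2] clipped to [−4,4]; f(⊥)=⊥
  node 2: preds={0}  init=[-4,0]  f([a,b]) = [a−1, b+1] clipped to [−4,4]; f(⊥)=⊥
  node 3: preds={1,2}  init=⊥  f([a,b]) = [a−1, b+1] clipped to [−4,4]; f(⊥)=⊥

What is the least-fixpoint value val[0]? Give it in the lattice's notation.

Worklist (7 pops):
  #1 pop 0: in=⊥ → [-3,3] (was ⊥); enqueue []
  #2 pop 1: in=[-4,0] → [-2,2] (was ⊥); enqueue []
  #3 pop 2: in=[-3,3] → [-4,4] (was [-4,0]); enqueue [1]
  #4 pop 3: in=[-4,4] → [-4,4] (was ⊥); enqueue [0]
  #5 pop 1: in=[-4,4] → [-2,4] (was [-2,2]); enqueue [3]
  #6 pop 0: in=[-4,4] → [-3,3] (no change)
  #7 pop 3: in=[-4,4] → [-4,4] (no change)

Fixpoint:
  val[0] = [-3,3]
  val[1] = [-2,4]
  val[2] = [-4,4]
  val[3] = [-4,4]

[-3,3]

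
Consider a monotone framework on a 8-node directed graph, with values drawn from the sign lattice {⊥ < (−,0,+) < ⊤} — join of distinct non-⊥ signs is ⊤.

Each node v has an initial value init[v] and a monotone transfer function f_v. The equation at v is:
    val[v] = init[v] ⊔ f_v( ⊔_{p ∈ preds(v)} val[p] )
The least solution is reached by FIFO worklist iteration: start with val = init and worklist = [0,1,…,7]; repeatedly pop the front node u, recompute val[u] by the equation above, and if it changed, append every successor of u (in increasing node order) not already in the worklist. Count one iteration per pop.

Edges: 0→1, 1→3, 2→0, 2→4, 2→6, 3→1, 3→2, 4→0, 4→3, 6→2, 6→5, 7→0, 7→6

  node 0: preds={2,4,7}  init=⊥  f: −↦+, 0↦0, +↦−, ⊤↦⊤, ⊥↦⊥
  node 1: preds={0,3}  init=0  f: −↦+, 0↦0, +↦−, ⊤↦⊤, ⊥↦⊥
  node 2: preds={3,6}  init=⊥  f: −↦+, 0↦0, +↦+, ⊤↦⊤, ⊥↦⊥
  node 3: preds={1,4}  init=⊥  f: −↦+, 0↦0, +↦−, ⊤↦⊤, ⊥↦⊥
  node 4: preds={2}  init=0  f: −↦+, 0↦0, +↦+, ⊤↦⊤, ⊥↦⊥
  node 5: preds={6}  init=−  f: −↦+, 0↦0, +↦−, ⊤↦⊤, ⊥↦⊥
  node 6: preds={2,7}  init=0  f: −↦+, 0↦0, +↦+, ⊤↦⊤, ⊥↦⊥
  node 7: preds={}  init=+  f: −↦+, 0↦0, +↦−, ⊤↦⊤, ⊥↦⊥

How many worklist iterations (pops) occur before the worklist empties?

Iteration log — 17 steps:
  step 1. node 0  ⊔preds=⊤  new=⊤  old=⊥  +wl: 
  step 2. node 1  ⊔preds=⊤  new=⊤  old=0  +wl: 
  step 3. node 2  ⊔preds=0  new=0  old=⊥  +wl: 0
  step 4. node 3  ⊔preds=⊤  new=⊤  old=⊥  +wl: 1,2
  step 5. node 4  ⊔preds=0  new=0  stable
  step 6. node 5  ⊔preds=0  new=⊤  old=−  +wl: 
  step 7. node 6  ⊔preds=⊤  new=⊤  old=0  +wl: 5
  step 8. node 7  ⊔preds=⊥  new=+  stable
  step 9. node 0  ⊔preds=⊤  new=⊤  stable
  step 10. node 1  ⊔preds=⊤  new=⊤  stable
  step 11. node 2  ⊔preds=⊤  new=⊤  old=0  +wl: 0,4,6
  step 12. node 5  ⊔preds=⊤  new=⊤  stable
  step 13. node 0  ⊔preds=⊤  new=⊤  stable
  step 14. node 4  ⊔preds=⊤  new=⊤  old=0  +wl: 0,3
  step 15. node 6  ⊔preds=⊤  new=⊤  stable
  step 16. node 0  ⊔preds=⊤  new=⊤  stable
  step 17. node 3  ⊔preds=⊤  new=⊤  stable

Least fixpoint reached:
  node 0: ⊤
  node 1: ⊤
  node 2: ⊤
  node 3: ⊤
  node 4: ⊤
  node 5: ⊤
  node 6: ⊤
  node 7: +

17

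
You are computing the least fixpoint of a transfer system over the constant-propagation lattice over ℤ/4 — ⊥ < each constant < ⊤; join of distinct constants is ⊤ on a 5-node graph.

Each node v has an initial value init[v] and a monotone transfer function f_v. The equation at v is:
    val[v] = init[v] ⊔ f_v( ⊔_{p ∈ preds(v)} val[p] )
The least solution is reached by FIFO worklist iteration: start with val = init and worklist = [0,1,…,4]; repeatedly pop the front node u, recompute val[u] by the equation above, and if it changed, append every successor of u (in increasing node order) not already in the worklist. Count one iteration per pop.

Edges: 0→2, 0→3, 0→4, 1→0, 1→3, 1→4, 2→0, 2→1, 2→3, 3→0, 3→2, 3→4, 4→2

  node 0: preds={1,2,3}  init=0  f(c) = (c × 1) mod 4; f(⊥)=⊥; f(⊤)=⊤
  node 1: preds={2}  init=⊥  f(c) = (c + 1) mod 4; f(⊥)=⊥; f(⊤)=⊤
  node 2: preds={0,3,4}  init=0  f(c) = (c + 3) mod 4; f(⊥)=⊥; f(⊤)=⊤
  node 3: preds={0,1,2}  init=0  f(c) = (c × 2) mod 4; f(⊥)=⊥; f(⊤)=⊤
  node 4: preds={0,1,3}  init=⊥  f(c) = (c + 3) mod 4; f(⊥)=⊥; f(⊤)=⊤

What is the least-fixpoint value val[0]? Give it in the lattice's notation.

⊤

Iteration log — 11 steps:
  step 1. node 0  ⊔preds=0  new=0  stable
  step 2. node 1  ⊔preds=0  new=1  old=⊥  +wl: 0
  step 3. node 2  ⊔preds=0  new=⊤  old=0  +wl: 1
  step 4. node 3  ⊔preds=⊤  new=⊤  old=0  +wl: 2
  step 5. node 4  ⊔preds=⊤  new=⊤  old=⊥  +wl: 
  step 6. node 0  ⊔preds=⊤  new=⊤  old=0  +wl: 3,4
  step 7. node 1  ⊔preds=⊤  new=⊤  old=1  +wl: 0
  step 8. node 2  ⊔preds=⊤  new=⊤  stable
  step 9. node 3  ⊔preds=⊤  new=⊤  stable
  step 10. node 4  ⊔preds=⊤  new=⊤  stable
  step 11. node 0  ⊔preds=⊤  new=⊤  stable

Least fixpoint reached:
  node 0: ⊤
  node 1: ⊤
  node 2: ⊤
  node 3: ⊤
  node 4: ⊤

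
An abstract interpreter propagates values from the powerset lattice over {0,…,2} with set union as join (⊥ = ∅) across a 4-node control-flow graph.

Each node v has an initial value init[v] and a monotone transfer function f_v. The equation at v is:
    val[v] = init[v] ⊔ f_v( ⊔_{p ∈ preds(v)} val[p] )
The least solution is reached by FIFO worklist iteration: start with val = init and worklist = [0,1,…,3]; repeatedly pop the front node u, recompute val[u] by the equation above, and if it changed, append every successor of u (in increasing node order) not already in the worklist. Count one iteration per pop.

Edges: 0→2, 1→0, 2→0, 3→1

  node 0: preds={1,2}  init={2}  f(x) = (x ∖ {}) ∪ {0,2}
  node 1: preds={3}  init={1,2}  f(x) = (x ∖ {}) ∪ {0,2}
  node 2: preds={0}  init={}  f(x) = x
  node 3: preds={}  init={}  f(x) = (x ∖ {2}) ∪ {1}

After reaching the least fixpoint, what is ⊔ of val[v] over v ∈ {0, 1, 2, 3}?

Worklist (6 pops):
  #1 pop 0: in={1,2} → {0,1,2} (was {2}); enqueue []
  #2 pop 1: in={} → {0,1,2} (was {1,2}); enqueue [0]
  #3 pop 2: in={0,1,2} → {0,1,2} (was {}); enqueue []
  #4 pop 3: in={} → {1} (was {}); enqueue [1]
  #5 pop 0: in={0,1,2} → {0,1,2} (no change)
  #6 pop 1: in={1} → {0,1,2} (no change)

Fixpoint:
  val[0] = {0,1,2}
  val[1] = {0,1,2}
  val[2] = {0,1,2}
  val[3] = {1}

{0,1,2}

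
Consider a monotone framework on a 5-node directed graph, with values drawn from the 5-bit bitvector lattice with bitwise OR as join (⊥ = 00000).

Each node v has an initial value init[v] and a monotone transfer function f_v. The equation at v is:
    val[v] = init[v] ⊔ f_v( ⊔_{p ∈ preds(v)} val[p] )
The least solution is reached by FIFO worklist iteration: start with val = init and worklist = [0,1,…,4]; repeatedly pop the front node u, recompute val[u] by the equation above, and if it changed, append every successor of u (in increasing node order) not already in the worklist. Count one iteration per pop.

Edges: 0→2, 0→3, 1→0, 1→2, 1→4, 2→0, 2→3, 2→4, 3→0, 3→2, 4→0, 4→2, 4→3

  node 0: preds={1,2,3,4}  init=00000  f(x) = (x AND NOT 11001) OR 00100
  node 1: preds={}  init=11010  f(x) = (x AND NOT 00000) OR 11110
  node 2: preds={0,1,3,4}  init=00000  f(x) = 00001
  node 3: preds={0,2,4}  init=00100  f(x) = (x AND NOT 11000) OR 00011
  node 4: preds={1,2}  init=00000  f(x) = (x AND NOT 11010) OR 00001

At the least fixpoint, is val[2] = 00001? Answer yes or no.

Worklist (8 pops):
  #1 pop 0: in=11110 → 00110 (was 00000); enqueue []
  #2 pop 1: in=00000 → 11110 (was 11010); enqueue [0]
  #3 pop 2: in=11110 → 00001 (was 00000); enqueue []
  #4 pop 3: in=00111 → 00111 (was 00100); enqueue [2]
  #5 pop 4: in=11111 → 00101 (was 00000); enqueue [3]
  #6 pop 0: in=11111 → 00110 (no change)
  #7 pop 2: in=11111 → 00001 (no change)
  #8 pop 3: in=00111 → 00111 (no change)

Fixpoint:
  val[0] = 00110
  val[1] = 11110
  val[2] = 00001
  val[3] = 00111
  val[4] = 00101

yes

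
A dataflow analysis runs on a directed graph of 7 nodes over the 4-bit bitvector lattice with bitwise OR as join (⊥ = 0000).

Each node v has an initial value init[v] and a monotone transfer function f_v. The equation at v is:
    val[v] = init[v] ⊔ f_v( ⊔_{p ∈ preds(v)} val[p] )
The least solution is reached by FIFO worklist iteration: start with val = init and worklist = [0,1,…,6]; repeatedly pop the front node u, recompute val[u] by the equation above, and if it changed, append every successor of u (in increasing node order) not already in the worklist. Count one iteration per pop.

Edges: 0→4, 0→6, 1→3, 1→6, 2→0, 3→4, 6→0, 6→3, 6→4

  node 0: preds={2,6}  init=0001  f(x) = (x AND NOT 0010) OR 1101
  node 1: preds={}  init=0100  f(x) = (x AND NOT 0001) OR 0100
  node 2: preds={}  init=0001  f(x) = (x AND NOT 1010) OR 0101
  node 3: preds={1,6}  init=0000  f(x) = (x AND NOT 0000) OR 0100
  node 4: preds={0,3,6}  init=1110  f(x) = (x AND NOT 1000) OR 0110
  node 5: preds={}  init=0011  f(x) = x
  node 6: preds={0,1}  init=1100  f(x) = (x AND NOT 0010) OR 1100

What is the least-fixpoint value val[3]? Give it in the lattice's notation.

1101

Iteration log — 10 steps:
  step 1. node 0  ⊔preds=1101  new=1101  old=0001  +wl: 
  step 2. node 1  ⊔preds=0000  new=0100  stable
  step 3. node 2  ⊔preds=0000  new=0101  old=0001  +wl: 0
  step 4. node 3  ⊔preds=1100  new=1100  old=0000  +wl: 
  step 5. node 4  ⊔preds=1101  new=1111  old=1110  +wl: 
  step 6. node 5  ⊔preds=0000  new=0011  stable
  step 7. node 6  ⊔preds=1101  new=1101  old=1100  +wl: 3,4
  step 8. node 0  ⊔preds=1101  new=1101  stable
  step 9. node 3  ⊔preds=1101  new=1101  old=1100  +wl: 
  step 10. node 4  ⊔preds=1101  new=1111  stable

Least fixpoint reached:
  node 0: 1101
  node 1: 0100
  node 2: 0101
  node 3: 1101
  node 4: 1111
  node 5: 0011
  node 6: 1101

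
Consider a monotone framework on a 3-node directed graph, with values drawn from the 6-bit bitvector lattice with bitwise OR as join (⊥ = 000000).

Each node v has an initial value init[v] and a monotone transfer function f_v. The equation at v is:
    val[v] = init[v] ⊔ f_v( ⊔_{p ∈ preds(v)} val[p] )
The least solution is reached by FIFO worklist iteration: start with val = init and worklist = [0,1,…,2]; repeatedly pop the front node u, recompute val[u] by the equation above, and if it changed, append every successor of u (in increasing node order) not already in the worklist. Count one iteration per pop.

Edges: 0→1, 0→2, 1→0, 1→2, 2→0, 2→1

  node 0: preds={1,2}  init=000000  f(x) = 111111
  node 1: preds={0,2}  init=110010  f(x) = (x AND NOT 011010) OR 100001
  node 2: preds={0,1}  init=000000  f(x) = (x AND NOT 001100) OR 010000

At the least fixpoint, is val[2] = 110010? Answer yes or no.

Worklist (5 pops):
  #1 pop 0: in=110010 → 111111 (was 000000); enqueue []
  #2 pop 1: in=111111 → 110111 (was 110010); enqueue [0]
  #3 pop 2: in=111111 → 110011 (was 000000); enqueue [1]
  #4 pop 0: in=110111 → 111111 (no change)
  #5 pop 1: in=111111 → 110111 (no change)

Fixpoint:
  val[0] = 111111
  val[1] = 110111
  val[2] = 110011

no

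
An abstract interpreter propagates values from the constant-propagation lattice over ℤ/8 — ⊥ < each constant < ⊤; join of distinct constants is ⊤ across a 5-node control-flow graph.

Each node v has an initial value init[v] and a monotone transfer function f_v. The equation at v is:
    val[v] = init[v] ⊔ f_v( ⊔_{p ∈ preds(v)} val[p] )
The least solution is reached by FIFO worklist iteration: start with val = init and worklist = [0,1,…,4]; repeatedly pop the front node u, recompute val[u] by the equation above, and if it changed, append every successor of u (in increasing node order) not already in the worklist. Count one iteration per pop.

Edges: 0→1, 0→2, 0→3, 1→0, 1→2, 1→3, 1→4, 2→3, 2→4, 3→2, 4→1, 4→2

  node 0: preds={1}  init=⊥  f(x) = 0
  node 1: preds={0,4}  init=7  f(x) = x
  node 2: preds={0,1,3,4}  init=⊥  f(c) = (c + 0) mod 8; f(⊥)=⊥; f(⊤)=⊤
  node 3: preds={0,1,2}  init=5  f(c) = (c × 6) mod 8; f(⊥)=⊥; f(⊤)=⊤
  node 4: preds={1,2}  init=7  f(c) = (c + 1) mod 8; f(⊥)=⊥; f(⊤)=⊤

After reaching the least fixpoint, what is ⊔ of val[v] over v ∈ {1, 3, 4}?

⊤

Iteration log — 8 steps:
  step 1. node 0  ⊔preds=7  new=0  old=⊥  +wl: 
  step 2. node 1  ⊔preds=⊤  new=⊤  old=7  +wl: 0
  step 3. node 2  ⊔preds=⊤  new=⊤  old=⊥  +wl: 
  step 4. node 3  ⊔preds=⊤  new=⊤  old=5  +wl: 2
  step 5. node 4  ⊔preds=⊤  new=⊤  old=7  +wl: 1
  step 6. node 0  ⊔preds=⊤  new=0  stable
  step 7. node 2  ⊔preds=⊤  new=⊤  stable
  step 8. node 1  ⊔preds=⊤  new=⊤  stable

Least fixpoint reached:
  node 0: 0
  node 1: ⊤
  node 2: ⊤
  node 3: ⊤
  node 4: ⊤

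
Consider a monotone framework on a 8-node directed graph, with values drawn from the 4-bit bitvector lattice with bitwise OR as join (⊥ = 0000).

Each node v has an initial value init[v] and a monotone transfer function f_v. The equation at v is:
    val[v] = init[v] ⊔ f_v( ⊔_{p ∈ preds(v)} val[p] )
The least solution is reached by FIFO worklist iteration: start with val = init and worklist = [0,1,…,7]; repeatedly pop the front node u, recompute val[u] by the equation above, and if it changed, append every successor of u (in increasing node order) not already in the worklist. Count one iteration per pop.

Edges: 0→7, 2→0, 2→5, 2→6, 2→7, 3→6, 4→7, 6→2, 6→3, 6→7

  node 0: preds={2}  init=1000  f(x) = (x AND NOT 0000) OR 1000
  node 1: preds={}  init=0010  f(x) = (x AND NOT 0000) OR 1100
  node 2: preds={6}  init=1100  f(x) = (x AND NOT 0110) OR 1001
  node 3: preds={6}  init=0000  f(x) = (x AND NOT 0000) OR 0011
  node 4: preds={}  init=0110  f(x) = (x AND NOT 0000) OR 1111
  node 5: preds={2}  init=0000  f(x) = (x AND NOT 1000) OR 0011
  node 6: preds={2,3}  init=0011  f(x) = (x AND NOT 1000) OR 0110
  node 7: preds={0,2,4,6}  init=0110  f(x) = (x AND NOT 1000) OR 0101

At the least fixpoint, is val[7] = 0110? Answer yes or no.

no

Worklist (13 pops):
  #1 pop 0: in=1100 → 1100 (was 1000); enqueue []
  #2 pop 1: in=0000 → 1110 (was 0010); enqueue []
  #3 pop 2: in=0011 → 1101 (was 1100); enqueue [0]
  #4 pop 3: in=0011 → 0011 (was 0000); enqueue []
  #5 pop 4: in=0000 → 1111 (was 0110); enqueue []
  #6 pop 5: in=1101 → 0111 (was 0000); enqueue []
  #7 pop 6: in=1111 → 0111 (was 0011); enqueue [2,3]
  #8 pop 7: in=1111 → 0111 (was 0110); enqueue []
  #9 pop 0: in=1101 → 1101 (was 1100); enqueue [7]
  #10 pop 2: in=0111 → 1101 (no change)
  #11 pop 3: in=0111 → 0111 (was 0011); enqueue [6]
  #12 pop 7: in=1111 → 0111 (no change)
  #13 pop 6: in=1111 → 0111 (no change)

Fixpoint:
  val[0] = 1101
  val[1] = 1110
  val[2] = 1101
  val[3] = 0111
  val[4] = 1111
  val[5] = 0111
  val[6] = 0111
  val[7] = 0111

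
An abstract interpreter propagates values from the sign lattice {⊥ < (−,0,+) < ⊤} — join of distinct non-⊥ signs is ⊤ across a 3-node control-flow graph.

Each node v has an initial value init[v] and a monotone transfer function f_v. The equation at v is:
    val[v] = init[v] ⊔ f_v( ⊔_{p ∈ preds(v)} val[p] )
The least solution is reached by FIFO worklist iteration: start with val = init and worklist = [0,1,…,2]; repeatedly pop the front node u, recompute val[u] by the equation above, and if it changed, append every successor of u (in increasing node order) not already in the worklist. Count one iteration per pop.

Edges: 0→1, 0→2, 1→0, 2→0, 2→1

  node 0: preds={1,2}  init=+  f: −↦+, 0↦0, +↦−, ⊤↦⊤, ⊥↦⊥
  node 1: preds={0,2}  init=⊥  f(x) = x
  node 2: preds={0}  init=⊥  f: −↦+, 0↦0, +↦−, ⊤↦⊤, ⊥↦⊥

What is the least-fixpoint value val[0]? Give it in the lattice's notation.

⊤

Iteration log — 8 steps:
  step 1. node 0  ⊔preds=⊥  new=+  stable
  step 2. node 1  ⊔preds=+  new=+  old=⊥  +wl: 0
  step 3. node 2  ⊔preds=+  new=−  old=⊥  +wl: 1
  step 4. node 0  ⊔preds=⊤  new=⊤  old=+  +wl: 2
  step 5. node 1  ⊔preds=⊤  new=⊤  old=+  +wl: 0
  step 6. node 2  ⊔preds=⊤  new=⊤  old=−  +wl: 1
  step 7. node 0  ⊔preds=⊤  new=⊤  stable
  step 8. node 1  ⊔preds=⊤  new=⊤  stable

Least fixpoint reached:
  node 0: ⊤
  node 1: ⊤
  node 2: ⊤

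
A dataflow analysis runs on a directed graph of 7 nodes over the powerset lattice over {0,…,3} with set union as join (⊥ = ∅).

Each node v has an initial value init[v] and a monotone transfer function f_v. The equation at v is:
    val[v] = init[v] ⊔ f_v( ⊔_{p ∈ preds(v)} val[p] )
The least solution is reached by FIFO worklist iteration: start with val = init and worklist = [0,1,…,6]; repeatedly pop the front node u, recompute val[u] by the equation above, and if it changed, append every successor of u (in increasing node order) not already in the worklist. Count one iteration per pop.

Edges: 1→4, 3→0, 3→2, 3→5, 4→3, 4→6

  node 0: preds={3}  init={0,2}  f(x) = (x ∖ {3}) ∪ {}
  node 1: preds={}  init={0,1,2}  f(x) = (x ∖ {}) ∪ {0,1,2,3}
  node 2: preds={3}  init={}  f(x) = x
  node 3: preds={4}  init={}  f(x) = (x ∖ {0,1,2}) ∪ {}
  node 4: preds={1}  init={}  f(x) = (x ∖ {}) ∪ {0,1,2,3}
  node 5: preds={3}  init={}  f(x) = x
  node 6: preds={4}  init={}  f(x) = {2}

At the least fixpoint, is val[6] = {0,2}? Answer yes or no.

no

Trace (11 dequeues):
  [1] u=0 | in {} | out {0,2} | ==
  [2] u=1 | in {} | out {0,1,2,3} | prev {0,1,2} | push {}
  [3] u=2 | in {} | out {} | ==
  [4] u=3 | in {} | out {} | ==
  [5] u=4 | in {0,1,2,3} | out {0,1,2,3} | prev {} | push {3}
  [6] u=5 | in {} | out {} | ==
  [7] u=6 | in {0,1,2,3} | out {2} | prev {} | push {}
  [8] u=3 | in {0,1,2,3} | out {3} | prev {} | push {0,2,5}
  [9] u=0 | in {3} | out {0,2} | ==
  [10] u=2 | in {3} | out {3} | prev {} | push {}
  [11] u=5 | in {3} | out {3} | prev {} | push {}

Converged values:
  [0] {0,2}
  [1] {0,1,2,3}
  [2] {3}
  [3] {3}
  [4] {0,1,2,3}
  [5] {3}
  [6] {2}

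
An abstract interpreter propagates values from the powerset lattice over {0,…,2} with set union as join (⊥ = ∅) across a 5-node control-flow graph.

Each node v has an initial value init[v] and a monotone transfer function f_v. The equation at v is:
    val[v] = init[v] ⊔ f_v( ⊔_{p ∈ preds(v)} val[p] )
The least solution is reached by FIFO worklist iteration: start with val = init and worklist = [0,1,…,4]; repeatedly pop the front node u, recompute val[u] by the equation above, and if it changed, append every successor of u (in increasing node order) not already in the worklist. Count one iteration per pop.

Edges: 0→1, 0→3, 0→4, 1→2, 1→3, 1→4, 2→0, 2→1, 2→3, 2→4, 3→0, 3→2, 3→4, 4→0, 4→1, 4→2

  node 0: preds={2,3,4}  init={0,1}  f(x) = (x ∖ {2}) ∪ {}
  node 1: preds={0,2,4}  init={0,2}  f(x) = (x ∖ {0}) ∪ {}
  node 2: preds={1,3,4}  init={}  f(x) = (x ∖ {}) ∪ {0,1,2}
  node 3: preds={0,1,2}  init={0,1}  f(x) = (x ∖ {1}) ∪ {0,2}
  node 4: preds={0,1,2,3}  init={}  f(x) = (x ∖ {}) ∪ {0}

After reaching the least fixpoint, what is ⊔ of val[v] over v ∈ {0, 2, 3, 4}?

Trace (8 dequeues):
  [1] u=0 | in {0,1} | out {0,1} | ==
  [2] u=1 | in {0,1} | out {0,1,2} | prev {0,2} | push {}
  [3] u=2 | in {0,1,2} | out {0,1,2} | prev {} | push {0,1}
  [4] u=3 | in {0,1,2} | out {0,1,2} | prev {0,1} | push {2}
  [5] u=4 | in {0,1,2} | out {0,1,2} | prev {} | push {}
  [6] u=0 | in {0,1,2} | out {0,1} | ==
  [7] u=1 | in {0,1,2} | out {0,1,2} | ==
  [8] u=2 | in {0,1,2} | out {0,1,2} | ==

Converged values:
  [0] {0,1}
  [1] {0,1,2}
  [2] {0,1,2}
  [3] {0,1,2}
  [4] {0,1,2}

{0,1,2}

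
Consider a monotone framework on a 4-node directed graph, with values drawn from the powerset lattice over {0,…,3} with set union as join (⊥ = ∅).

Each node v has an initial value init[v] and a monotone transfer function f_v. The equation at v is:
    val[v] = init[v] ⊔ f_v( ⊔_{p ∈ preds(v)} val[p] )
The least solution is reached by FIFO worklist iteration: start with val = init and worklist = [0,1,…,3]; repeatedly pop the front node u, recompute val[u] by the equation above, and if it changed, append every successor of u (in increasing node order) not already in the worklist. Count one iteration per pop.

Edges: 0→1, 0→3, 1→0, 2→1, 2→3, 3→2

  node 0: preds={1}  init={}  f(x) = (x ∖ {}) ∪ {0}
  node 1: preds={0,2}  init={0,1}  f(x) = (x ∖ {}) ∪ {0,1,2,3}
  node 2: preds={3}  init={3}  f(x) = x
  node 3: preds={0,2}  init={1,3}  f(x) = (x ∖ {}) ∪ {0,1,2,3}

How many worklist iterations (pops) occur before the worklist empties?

9

Iteration log — 9 steps:
  step 1. node 0  ⊔preds={0,1}  new={0,1}  old={}  +wl: 
  step 2. node 1  ⊔preds={0,1,3}  new={0,1,2,3}  old={0,1}  +wl: 0
  step 3. node 2  ⊔preds={1,3}  new={1,3}  old={3}  +wl: 1
  step 4. node 3  ⊔preds={0,1,3}  new={0,1,2,3}  old={1,3}  +wl: 2
  step 5. node 0  ⊔preds={0,1,2,3}  new={0,1,2,3}  old={0,1}  +wl: 3
  step 6. node 1  ⊔preds={0,1,2,3}  new={0,1,2,3}  stable
  step 7. node 2  ⊔preds={0,1,2,3}  new={0,1,2,3}  old={1,3}  +wl: 1
  step 8. node 3  ⊔preds={0,1,2,3}  new={0,1,2,3}  stable
  step 9. node 1  ⊔preds={0,1,2,3}  new={0,1,2,3}  stable

Least fixpoint reached:
  node 0: {0,1,2,3}
  node 1: {0,1,2,3}
  node 2: {0,1,2,3}
  node 3: {0,1,2,3}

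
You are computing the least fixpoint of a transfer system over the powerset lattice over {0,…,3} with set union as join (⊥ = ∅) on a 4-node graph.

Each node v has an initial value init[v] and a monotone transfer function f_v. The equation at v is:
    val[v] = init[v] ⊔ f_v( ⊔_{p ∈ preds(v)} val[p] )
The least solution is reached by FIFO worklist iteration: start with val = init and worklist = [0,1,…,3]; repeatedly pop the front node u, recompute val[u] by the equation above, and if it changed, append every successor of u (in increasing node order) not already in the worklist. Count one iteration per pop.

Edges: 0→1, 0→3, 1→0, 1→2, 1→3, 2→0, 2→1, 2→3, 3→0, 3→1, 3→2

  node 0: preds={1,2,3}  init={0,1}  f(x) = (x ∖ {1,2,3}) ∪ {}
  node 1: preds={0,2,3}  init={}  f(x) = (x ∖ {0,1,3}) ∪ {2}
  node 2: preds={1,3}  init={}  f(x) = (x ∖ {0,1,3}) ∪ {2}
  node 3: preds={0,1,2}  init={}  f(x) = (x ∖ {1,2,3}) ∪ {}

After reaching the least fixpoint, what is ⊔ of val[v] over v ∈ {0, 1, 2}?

{0,1,2}

Trace (7 dequeues):
  [1] u=0 | in {} | out {0,1} | ==
  [2] u=1 | in {0,1} | out {2} | prev {} | push {0}
  [3] u=2 | in {2} | out {2} | prev {} | push {1}
  [4] u=3 | in {0,1,2} | out {0} | prev {} | push {2}
  [5] u=0 | in {0,2} | out {0,1} | ==
  [6] u=1 | in {0,1,2} | out {2} | ==
  [7] u=2 | in {0,2} | out {2} | ==

Converged values:
  [0] {0,1}
  [1] {2}
  [2] {2}
  [3] {0}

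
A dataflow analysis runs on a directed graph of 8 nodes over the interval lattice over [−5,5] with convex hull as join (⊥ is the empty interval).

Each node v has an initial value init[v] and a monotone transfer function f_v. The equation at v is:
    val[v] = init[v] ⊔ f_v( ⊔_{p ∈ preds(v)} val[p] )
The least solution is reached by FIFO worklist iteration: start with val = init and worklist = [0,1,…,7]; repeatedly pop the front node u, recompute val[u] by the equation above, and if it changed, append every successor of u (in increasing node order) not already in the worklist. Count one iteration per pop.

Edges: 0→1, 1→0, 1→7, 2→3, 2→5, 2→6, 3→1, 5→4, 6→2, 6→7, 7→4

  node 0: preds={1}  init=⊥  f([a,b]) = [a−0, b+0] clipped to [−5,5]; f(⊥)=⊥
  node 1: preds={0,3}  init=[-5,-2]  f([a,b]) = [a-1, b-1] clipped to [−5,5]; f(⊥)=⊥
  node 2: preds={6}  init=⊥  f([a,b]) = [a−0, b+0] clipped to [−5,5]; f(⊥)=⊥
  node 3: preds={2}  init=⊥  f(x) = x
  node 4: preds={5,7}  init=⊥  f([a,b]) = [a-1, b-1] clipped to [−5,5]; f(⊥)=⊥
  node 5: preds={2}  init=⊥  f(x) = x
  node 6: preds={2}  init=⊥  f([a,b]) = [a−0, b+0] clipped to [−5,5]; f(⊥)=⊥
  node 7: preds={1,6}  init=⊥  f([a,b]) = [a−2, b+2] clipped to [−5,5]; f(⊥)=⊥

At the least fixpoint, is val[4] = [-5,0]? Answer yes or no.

Worklist (9 pops):
  #1 pop 0: in=[-5,-2] → [-5,-2] (was ⊥); enqueue []
  #2 pop 1: in=[-5,-2] → [-5,-2] (no change)
  #3 pop 2: in=⊥ → ⊥ (no change)
  #4 pop 3: in=⊥ → ⊥ (no change)
  #5 pop 4: in=⊥ → ⊥ (no change)
  #6 pop 5: in=⊥ → ⊥ (no change)
  #7 pop 6: in=⊥ → ⊥ (no change)
  #8 pop 7: in=[-5,-2] → [-5,0] (was ⊥); enqueue [4]
  #9 pop 4: in=[-5,0] → [-5,-1] (was ⊥); enqueue []

Fixpoint:
  val[0] = [-5,-2]
  val[1] = [-5,-2]
  val[2] = ⊥
  val[3] = ⊥
  val[4] = [-5,-1]
  val[5] = ⊥
  val[6] = ⊥
  val[7] = [-5,0]

no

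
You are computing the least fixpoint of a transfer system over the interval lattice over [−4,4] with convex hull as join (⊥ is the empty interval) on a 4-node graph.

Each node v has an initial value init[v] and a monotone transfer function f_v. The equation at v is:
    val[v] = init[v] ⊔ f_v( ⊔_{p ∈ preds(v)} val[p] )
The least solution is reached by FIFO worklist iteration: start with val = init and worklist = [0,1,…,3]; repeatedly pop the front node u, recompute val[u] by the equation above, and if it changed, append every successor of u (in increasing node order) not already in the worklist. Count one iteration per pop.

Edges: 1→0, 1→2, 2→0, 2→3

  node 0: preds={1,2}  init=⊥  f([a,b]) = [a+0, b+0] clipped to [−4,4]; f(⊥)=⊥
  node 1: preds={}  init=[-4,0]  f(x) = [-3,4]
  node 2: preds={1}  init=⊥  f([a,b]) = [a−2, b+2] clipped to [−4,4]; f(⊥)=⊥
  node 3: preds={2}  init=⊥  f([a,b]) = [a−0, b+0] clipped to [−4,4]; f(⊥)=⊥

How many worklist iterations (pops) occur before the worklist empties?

Iteration log — 5 steps:
  step 1. node 0  ⊔preds=[-4,0]  new=[-4,0]  old=⊥  +wl: 
  step 2. node 1  ⊔preds=⊥  new=[-4,4]  old=[-4,0]  +wl: 0
  step 3. node 2  ⊔preds=[-4,4]  new=[-4,4]  old=⊥  +wl: 
  step 4. node 3  ⊔preds=[-4,4]  new=[-4,4]  old=⊥  +wl: 
  step 5. node 0  ⊔preds=[-4,4]  new=[-4,4]  old=[-4,0]  +wl: 

Least fixpoint reached:
  node 0: [-4,4]
  node 1: [-4,4]
  node 2: [-4,4]
  node 3: [-4,4]

5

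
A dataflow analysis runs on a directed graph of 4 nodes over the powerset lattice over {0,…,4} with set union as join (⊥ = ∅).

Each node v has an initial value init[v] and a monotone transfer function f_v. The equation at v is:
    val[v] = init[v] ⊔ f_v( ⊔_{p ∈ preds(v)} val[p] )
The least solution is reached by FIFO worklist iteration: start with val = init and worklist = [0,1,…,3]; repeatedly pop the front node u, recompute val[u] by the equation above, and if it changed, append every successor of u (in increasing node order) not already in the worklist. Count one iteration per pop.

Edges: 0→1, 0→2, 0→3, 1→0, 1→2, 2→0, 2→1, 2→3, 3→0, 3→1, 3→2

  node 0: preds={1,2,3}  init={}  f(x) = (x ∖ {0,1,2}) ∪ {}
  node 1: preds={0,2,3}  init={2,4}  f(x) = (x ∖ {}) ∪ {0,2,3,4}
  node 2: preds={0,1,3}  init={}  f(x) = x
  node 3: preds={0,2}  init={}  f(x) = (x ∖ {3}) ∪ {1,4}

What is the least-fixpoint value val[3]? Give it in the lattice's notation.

{0,1,2,4}

Trace (10 dequeues):
  [1] u=0 | in {2,4} | out {4} | prev {} | push {}
  [2] u=1 | in {4} | out {0,2,3,4} | prev {2,4} | push {0}
  [3] u=2 | in {0,2,3,4} | out {0,2,3,4} | prev {} | push {1}
  [4] u=3 | in {0,2,3,4} | out {0,1,2,4} | prev {} | push {2}
  [5] u=0 | in {0,1,2,3,4} | out {3,4} | prev {4} | push {3}
  [6] u=1 | in {0,1,2,3,4} | out {0,1,2,3,4} | prev {0,2,3,4} | push {0}
  [7] u=2 | in {0,1,2,3,4} | out {0,1,2,3,4} | prev {0,2,3,4} | push {1}
  [8] u=3 | in {0,1,2,3,4} | out {0,1,2,4} | ==
  [9] u=0 | in {0,1,2,3,4} | out {3,4} | ==
  [10] u=1 | in {0,1,2,3,4} | out {0,1,2,3,4} | ==

Converged values:
  [0] {3,4}
  [1] {0,1,2,3,4}
  [2] {0,1,2,3,4}
  [3] {0,1,2,4}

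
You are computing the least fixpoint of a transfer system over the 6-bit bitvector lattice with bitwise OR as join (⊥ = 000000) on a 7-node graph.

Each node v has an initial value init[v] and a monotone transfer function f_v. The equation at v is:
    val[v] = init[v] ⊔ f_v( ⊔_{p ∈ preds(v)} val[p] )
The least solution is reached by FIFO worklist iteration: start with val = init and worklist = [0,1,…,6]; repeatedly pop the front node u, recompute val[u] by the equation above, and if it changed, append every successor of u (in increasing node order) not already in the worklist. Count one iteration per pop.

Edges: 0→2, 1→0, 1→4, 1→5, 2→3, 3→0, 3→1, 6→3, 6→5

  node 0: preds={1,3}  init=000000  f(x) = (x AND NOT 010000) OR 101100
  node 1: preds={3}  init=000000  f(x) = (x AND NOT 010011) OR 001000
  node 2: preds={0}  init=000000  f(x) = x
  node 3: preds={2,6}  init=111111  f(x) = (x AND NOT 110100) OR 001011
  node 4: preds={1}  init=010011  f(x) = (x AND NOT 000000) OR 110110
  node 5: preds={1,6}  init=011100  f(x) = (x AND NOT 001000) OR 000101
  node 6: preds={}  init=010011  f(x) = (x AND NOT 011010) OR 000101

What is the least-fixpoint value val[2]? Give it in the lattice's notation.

101111

Trace (10 dequeues):
  [1] u=0 | in 111111 | out 101111 | prev 000000 | push {}
  [2] u=1 | in 111111 | out 101100 | prev 000000 | push {0}
  [3] u=2 | in 101111 | out 101111 | prev 000000 | push {}
  [4] u=3 | in 111111 | out 111111 | ==
  [5] u=4 | in 101100 | out 111111 | prev 010011 | push {}
  [6] u=5 | in 111111 | out 111111 | prev 011100 | push {}
  [7] u=6 | in 000000 | out 010111 | prev 010011 | push {3,5}
  [8] u=0 | in 111111 | out 101111 | ==
  [9] u=3 | in 111111 | out 111111 | ==
  [10] u=5 | in 111111 | out 111111 | ==

Converged values:
  [0] 101111
  [1] 101100
  [2] 101111
  [3] 111111
  [4] 111111
  [5] 111111
  [6] 010111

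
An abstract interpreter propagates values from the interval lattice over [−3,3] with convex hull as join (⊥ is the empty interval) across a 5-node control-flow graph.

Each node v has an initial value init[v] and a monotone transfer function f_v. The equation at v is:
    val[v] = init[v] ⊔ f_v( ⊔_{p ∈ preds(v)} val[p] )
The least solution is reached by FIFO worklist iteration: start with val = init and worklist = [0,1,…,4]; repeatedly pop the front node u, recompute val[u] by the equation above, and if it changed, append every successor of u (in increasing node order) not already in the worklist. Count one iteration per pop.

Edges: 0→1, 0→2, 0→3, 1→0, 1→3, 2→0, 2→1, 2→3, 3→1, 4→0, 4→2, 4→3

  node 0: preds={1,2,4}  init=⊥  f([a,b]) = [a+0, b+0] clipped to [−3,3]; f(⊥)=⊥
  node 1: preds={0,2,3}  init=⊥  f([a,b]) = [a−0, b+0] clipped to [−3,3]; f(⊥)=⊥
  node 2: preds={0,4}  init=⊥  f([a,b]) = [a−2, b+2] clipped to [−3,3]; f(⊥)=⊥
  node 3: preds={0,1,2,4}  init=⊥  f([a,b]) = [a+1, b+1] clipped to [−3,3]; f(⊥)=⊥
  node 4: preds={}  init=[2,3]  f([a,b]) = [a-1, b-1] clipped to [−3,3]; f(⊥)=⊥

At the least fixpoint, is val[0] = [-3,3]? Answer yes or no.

Iteration log — 18 steps:
  step 1. node 0  ⊔preds=[2,3]  new=[2,3]  old=⊥  +wl: 
  step 2. node 1  ⊔preds=[2,3]  new=[2,3]  old=⊥  +wl: 0
  step 3. node 2  ⊔preds=[2,3]  new=[0,3]  old=⊥  +wl: 1
  step 4. node 3  ⊔preds=[0,3]  new=[1,3]  old=⊥  +wl: 
  step 5. node 4  ⊔preds=⊥  new=[2,3]  stable
  step 6. node 0  ⊔preds=[0,3]  new=[0,3]  old=[2,3]  +wl: 2,3
  step 7. node 1  ⊔preds=[0,3]  new=[0,3]  old=[2,3]  +wl: 0
  step 8. node 2  ⊔preds=[0,3]  new=[-2,3]  old=[0,3]  +wl: 1
  step 9. node 3  ⊔preds=[-2,3]  new=[-1,3]  old=[1,3]  +wl: 
  step 10. node 0  ⊔preds=[-2,3]  new=[-2,3]  old=[0,3]  +wl: 2,3
  step 11. node 1  ⊔preds=[-2,3]  new=[-2,3]  old=[0,3]  +wl: 0
  step 12. node 2  ⊔preds=[-2,3]  new=[-3,3]  old=[-2,3]  +wl: 1
  step 13. node 3  ⊔preds=[-3,3]  new=[-2,3]  old=[-1,3]  +wl: 
  step 14. node 0  ⊔preds=[-3,3]  new=[-3,3]  old=[-2,3]  +wl: 2,3
  step 15. node 1  ⊔preds=[-3,3]  new=[-3,3]  old=[-2,3]  +wl: 0
  step 16. node 2  ⊔preds=[-3,3]  new=[-3,3]  stable
  step 17. node 3  ⊔preds=[-3,3]  new=[-2,3]  stable
  step 18. node 0  ⊔preds=[-3,3]  new=[-3,3]  stable

Least fixpoint reached:
  node 0: [-3,3]
  node 1: [-3,3]
  node 2: [-3,3]
  node 3: [-2,3]
  node 4: [2,3]

yes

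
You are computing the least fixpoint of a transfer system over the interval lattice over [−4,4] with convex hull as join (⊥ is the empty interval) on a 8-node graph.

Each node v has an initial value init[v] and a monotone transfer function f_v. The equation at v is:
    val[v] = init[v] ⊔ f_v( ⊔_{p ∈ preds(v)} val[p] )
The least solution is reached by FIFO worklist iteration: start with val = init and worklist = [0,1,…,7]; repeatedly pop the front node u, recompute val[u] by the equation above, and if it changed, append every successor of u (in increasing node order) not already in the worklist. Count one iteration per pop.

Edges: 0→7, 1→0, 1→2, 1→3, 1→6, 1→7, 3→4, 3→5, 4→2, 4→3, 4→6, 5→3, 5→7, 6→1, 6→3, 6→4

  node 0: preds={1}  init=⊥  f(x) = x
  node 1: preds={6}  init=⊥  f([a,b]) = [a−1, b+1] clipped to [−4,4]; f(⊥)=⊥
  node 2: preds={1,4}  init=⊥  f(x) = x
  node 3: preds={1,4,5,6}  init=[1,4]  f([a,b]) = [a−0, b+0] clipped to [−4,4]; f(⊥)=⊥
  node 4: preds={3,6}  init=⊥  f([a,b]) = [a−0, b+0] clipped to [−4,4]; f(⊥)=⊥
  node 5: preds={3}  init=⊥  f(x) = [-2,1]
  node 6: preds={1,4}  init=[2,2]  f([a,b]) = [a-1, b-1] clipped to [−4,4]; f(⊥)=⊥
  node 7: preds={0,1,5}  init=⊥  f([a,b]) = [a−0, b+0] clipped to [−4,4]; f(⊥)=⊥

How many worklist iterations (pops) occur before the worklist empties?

31

Trace (31 dequeues):
  [1] u=0 | in ⊥ | out ⊥ | ==
  [2] u=1 | in [2,2] | out [1,3] | prev ⊥ | push {0}
  [3] u=2 | in [1,3] | out [1,3] | prev ⊥ | push {}
  [4] u=3 | in [1,3] | out [1,4] | ==
  [5] u=4 | in [1,4] | out [1,4] | prev ⊥ | push {2,3}
  [6] u=5 | in [1,4] | out [-2,1] | prev ⊥ | push {}
  [7] u=6 | in [1,4] | out [0,3] | prev [2,2] | push {1,4}
  [8] u=7 | in [-2,3] | out [-2,3] | prev ⊥ | push {}
  [9] u=0 | in [1,3] | out [1,3] | prev ⊥ | push {7}
  [10] u=2 | in [1,4] | out [1,4] | prev [1,3] | push {}
  [11] u=3 | in [-2,4] | out [-2,4] | prev [1,4] | push {5}
  [12] u=1 | in [0,3] | out [-1,4] | prev [1,3] | push {0,2,3,6}
  [13] u=4 | in [-2,4] | out [-2,4] | prev [1,4] | push {}
  [14] u=7 | in [-2,4] | out [-2,4] | prev [-2,3] | push {}
  [15] u=5 | in [-2,4] | out [-2,1] | ==
  [16] u=0 | in [-1,4] | out [-1,4] | prev [1,3] | push {7}
  [17] u=2 | in [-2,4] | out [-2,4] | prev [1,4] | push {}
  [18] u=3 | in [-2,4] | out [-2,4] | ==
  [19] u=6 | in [-2,4] | out [-3,3] | prev [0,3] | push {1,3,4}
  [20] u=7 | in [-2,4] | out [-2,4] | ==
  [21] u=1 | in [-3,3] | out [-4,4] | prev [-1,4] | push {0,2,6,7}
  [22] u=3 | in [-4,4] | out [-4,4] | prev [-2,4] | push {5}
  [23] u=4 | in [-4,4] | out [-4,4] | prev [-2,4] | push {3}
  [24] u=0 | in [-4,4] | out [-4,4] | prev [-1,4] | push {}
  [25] u=2 | in [-4,4] | out [-4,4] | prev [-2,4] | push {}
  [26] u=6 | in [-4,4] | out [-4,3] | prev [-3,3] | push {1,4}
  [27] u=7 | in [-4,4] | out [-4,4] | prev [-2,4] | push {}
  [28] u=5 | in [-4,4] | out [-2,1] | ==
  [29] u=3 | in [-4,4] | out [-4,4] | ==
  [30] u=1 | in [-4,3] | out [-4,4] | ==
  [31] u=4 | in [-4,4] | out [-4,4] | ==

Converged values:
  [0] [-4,4]
  [1] [-4,4]
  [2] [-4,4]
  [3] [-4,4]
  [4] [-4,4]
  [5] [-2,1]
  [6] [-4,3]
  [7] [-4,4]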